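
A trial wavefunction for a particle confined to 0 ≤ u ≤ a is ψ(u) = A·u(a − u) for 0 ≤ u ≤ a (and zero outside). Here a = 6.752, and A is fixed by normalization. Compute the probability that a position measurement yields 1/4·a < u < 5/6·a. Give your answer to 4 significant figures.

The probability is P = ∫ |ψ|² du over [1/4·a, 5/6·a].
The normalization integral ∫|ψ|²du over the whole domain equals a^5/30·A², and A² cancels in the ratio.
In terms of t = u/a (A² and the length scale cancel between numerator and denominator), P = [∫_{1/4}^{5/6} t^2·(1 - t)^2 dt] / [∫_{0}^{1} t^2·(1 - t)^2 dt].
With ∫ t^2·(1 - t)^2 dt = t^3·(6·t^2 - 15·t + 10)/30 + C, the region integral is ≈ 0.0286997 and the full one is 1/30.
The result is P = 0.86099.

P ≈ 0.8610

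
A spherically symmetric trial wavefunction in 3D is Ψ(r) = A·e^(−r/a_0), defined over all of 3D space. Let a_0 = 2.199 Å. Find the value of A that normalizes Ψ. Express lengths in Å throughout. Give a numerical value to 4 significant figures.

A ≈ 0.1730 Å^(-3/2)

The normalization condition is ∫|Ψ|² 4πr² dr = 1 from 0 to ∞.
In 3D with spherical symmetry the volume element is 4πr² dr.
Recall ∫₀^∞ r^m e^(−r/β) dr = m!·β^(m+1), carrying out the integral gives A² · π·a_0^3.
So A² = (π·a_0^3)^(−1).
Plugging in a_0 = 2.199 yields A = 0.17302.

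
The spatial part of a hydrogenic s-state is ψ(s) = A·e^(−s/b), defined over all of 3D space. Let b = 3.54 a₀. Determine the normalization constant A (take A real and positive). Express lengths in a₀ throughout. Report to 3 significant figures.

Require ∫ |ψ|² 4πs² ds = 1 over the whole domain.
In 3D with spherical symmetry the volume element is 4πs² ds.
The integral (without the A² prefactor) comes out to π·b^3.
Setting this equal to 1 gives A² = 1/(π·b^3).
Substituting b = 3.54 gives A² = 0.007175, so A = 0.08471.

A ≈ 0.0847 a₀^(-3/2)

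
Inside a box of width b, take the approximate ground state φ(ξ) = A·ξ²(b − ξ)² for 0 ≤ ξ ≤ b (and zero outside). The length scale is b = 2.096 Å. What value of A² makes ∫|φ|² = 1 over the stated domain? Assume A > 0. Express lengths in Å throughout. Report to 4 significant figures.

Require ∫ |φ|² dξ = 1 over the whole domain.
Expanding the polynomial and integrating term by term, the integral (without the A² prefactor) comes out to b^9/630.
So A² = (b^9/630)^(−1).
Substituting b = 2.096 gives A² = 0.80690, so A = 0.89828.

A^2 ≈ 0.8069 Å^(-9)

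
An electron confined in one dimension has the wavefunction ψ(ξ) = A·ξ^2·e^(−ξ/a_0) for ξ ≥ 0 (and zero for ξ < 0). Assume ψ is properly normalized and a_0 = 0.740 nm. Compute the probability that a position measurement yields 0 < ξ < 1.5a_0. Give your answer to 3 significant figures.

P ≈ 0.185

The probability is P = ∫ |ψ|² dξ over [0, 1.5a_0].
With A² fixed by ∫|ψ|² = 1, i.e. A² = (3·a_0^5/4)^(−1), substitute and integrate.
Substituting u = ξ/a_0, A² and the length scale cancel in the ratio: P = ∫_{0}^{1.5} u^4·e^(-2·u) du / ∫_{0}^{∞} u^4·e^(-2·u) du.
An antiderivative of u^4·e^(-2·u) is -(u^4/2 + u^3 + 3·u^2/2 + 3·u/2 + 3/4)·e^(-2·u); evaluating from 0 to 1.5 gives 3/4 - 393·e^(-3)/32, while the full integral is 3/4.
Evaluating gives P = 0.1847.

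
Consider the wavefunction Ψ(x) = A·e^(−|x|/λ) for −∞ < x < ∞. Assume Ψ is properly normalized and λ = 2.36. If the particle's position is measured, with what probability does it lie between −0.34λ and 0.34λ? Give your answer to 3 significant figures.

P = ∫_{−0.34λ}^{0.34λ} |Ψ(x)|² dx.
Since A² = 1/(λ), this is the region integral divided by the full normalization integral.
Both integrals are even about x = 0, so only the x ≥ 0 halves are needed (the factors of 2 cancel). Substituting u = x/λ, A² and the length scale cancel in the ratio: P = ∫_{0}^{0.34} e^(-2·u) du / ∫_{0}^{∞} e^(-2·u) du.
Using ∫ e^(-2·u) du = -e^(-2·u)/2, the numerator is 1/2 - e^(-17/25)/2 and the denominator is 1/2.
The result is P = 0.4934.

P ≈ 0.493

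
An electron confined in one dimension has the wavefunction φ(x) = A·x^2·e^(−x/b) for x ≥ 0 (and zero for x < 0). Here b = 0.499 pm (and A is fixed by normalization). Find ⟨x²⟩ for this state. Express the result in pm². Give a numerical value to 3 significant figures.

⟨x^2⟩ ≈ 1.87 pm^2

By definition ⟨x²⟩ = ∫ x^2 |φ(x)|² dx.
Using ∫₀^∞ xⁿ e^(−αx) dx = n!/αⁿ⁺¹, since the A² factors cancel between numerator and denominator, ⟨x²⟩ = 15·b^2/2.
With b = 0.499, ⟨x^2⟩ = 1.868.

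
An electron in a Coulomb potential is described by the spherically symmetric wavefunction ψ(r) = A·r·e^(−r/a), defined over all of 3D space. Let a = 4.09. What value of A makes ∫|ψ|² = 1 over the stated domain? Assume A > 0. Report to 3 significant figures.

Require ∫ |ψ|² 4πr² dr = 1 over the whole domain.
The angular integral contributes 4π, leaving ∫₀^∞ r²|ψ|² dr.
Carrying out the integral gives A² · 3·π·a^5.
So A² = (3·π·a^5)^(−1).
Plugging in a = 4.09 yields A = 0.009628.

A ≈ 0.00963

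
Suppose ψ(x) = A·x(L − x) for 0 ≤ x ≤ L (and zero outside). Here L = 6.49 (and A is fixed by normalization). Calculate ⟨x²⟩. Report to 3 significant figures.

⟨x^2⟩ ≈ 12.0

By definition ⟨x²⟩ = ∫ x^2 |ψ(x)|² dx.
Evaluating both integrals, ⟨x²⟩ = 2·L^2/7.
Putting L = 6.49 gives 12.03.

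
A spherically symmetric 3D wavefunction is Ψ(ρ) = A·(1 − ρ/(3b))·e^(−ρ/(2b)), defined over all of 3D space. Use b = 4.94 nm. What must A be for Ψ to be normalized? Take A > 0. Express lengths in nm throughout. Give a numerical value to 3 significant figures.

A ≈ 0.0315 nm^(-3/2)

Require ∫ |Ψ|² 4πρ² dρ = 1 over the whole domain.
In 3D with spherical symmetry the volume element is 4πρ² dρ.
∫|Ψ|² 4πρ² dρ = A²·(8·π·b^3/3).
Setting this equal to 1 gives A² = 1/(8·π·b^3/3).
With b = 4.94: A² = 0.0009901 and A = 0.03147.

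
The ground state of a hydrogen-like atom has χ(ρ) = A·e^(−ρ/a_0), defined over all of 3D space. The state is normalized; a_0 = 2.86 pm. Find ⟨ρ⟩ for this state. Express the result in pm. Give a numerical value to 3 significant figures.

⟨ρ⟩ ≈ 4.29 pm

The expectation value is the |χ|²-weighted average of ρ: ∫ ρ|χ|² 4πρ² dρ.
Evaluating both integrals, ⟨ρ⟩ = 3·a_0/2.
With a_0 = 2.86, ⟨ρ⟩ = 4.290.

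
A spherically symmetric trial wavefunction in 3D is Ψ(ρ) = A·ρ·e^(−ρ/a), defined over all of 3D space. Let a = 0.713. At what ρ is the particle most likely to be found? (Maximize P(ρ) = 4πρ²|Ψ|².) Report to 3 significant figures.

ρ ≈ 1.43

The maximum of P(ρ) = 4πρ²|Ψ|² occurs where its derivative vanishes.
This gives ρ = 2·a.
With a = 0.713, the most probable radial distance is 1.426.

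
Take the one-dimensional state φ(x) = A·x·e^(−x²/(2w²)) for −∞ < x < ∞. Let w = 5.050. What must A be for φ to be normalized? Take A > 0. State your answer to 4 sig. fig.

Normalization requires ∫|φ|² dx = 1, integrated from −∞ to ∞.
Using the Gaussian integral ∫_{−∞}^{∞} e^(−αx²) dx = √(π/α), the integral (without the A² prefactor) comes out to √(π)·w^3/2.
Substituting w = 5.050 gives A² = 0.0087615, so A = 0.093603.

A ≈ 0.09360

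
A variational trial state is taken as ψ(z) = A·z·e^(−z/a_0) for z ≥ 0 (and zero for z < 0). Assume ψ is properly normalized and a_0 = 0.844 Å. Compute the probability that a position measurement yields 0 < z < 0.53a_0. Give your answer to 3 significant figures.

|ψ|² is the probability density, so P = ∫_{0}^{0.53a_0} |ψ|² dz.
Since A² = 1/(a_0^3/4), this is the region integral divided by the full normalization integral.
In terms of u = z/a_0 (A² and the length scale cancel between numerator and denominator), P = [∫_{0}^{0.53} u^2·e^(-2·u) du] / [∫_{0}^{∞} u^2·e^(-2·u) du].
Using ∫ u^2·e^(-2·u) du = -(2·u^2 + 2·u + 1)·e^(-2·u)/4, the numerator is ≈ 0.022916 and the denominator is 1/4.
Evaluating gives P = 0.09166.

P ≈ 0.0917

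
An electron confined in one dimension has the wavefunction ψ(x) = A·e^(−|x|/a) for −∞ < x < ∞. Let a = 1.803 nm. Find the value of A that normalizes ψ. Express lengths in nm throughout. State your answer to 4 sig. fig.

Normalization requires ∫|ψ|² dx = 1, integrated from −∞ to ∞.
Using ∫₀^∞ xⁿ e^(−αx) dx = n!/αⁿ⁺¹, ∫|ψ|² dx = A²·(a).
Setting this equal to 1 gives A² = 1/(a).
With a = 1.803: A² = 0.55463 and A = 0.74474.

A ≈ 0.7447 nm^(-1/2)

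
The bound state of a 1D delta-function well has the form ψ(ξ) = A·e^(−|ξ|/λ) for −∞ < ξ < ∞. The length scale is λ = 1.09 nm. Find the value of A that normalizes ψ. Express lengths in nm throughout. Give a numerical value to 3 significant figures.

A ≈ 0.958 nm^(-1/2)

Require ∫ |ψ|² dξ = 1 over the whole domain.
The integral (without the A² prefactor) comes out to λ.
Setting this equal to 1 gives A² = 1/(λ).
Substituting λ = 1.09 gives A² = 0.9174, so A = 0.9578.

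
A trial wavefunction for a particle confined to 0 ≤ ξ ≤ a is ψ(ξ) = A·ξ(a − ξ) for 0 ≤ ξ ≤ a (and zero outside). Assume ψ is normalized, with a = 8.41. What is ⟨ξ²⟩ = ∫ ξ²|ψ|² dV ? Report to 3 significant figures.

⟨ξ^2⟩ ≈ 20.2

By definition ⟨ξ²⟩ = ∫ ξ^2 |ψ(ξ)|² dξ.
Expanding the polynomial and integrating term by term, the ratio of the moment integral to the normalization integral gives ⟨ξ²⟩ = 2·a^2/7.
Putting a = 8.41 gives 20.21.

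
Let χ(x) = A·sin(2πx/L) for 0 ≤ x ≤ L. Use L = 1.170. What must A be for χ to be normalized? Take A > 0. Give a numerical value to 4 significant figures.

Require ∫ |χ|² dx = 1 over the whole domain.
∫|χ|² dx = A²·(L/2).
Hence A² = 1/[L/2].
With L = 1.170: A² = 1.7094 and A = 1.3074.

A ≈ 1.307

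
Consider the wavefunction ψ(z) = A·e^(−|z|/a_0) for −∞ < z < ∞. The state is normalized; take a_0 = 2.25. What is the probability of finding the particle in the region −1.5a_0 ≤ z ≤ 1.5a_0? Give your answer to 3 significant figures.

P ≈ 0.950

P = ∫_{−1.5a_0}^{1.5a_0} |ψ(z)|² dz.
The normalization integral ∫|ψ|²dz over the whole domain equals a_0·A², and A² cancels in the ratio.
By symmetry take twice the z ≥ 0 contribution in numerator and denominator; the 2's cancel. In terms of u = z/a_0 (A² and the length scale cancel between numerator and denominator), P = [∫_{0}^{1.5} e^(-2·u) du] / [∫_{0}^{∞} e^(-2·u) du].
Using ∫ e^(-2·u) du = -e^(-2·u)/2, the numerator is 1/2 - e^(-3)/2 and the denominator is 1/2.
Taking the ratio, P = 0.9502.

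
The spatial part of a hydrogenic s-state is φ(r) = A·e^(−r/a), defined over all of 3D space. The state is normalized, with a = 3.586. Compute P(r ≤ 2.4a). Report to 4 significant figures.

Integrate the radial probability density 4πr²|φ|² over r ≤ 2.4a.
The full normalization integral is A²·[π·a^3] = 1, fixing A².
In terms of u = r/a (A², 4π and the length scale all cancel between numerator and denominator), P = [∫_{0}^{2.4} u^2·e^(-2·u) du] / [∫_{0}^{∞} u^2·e^(-2·u) du].
Using ∫ u^2·e^(-2·u) du = -(2·u^2 + 2·u + 1)·e^(-2·u)/4, the numerator is 1/4 - 433·e^(-24/5)/100 and the denominator is 1/4.
The region integral divided by the full integral gives P = 0.85746.

P ≈ 0.8575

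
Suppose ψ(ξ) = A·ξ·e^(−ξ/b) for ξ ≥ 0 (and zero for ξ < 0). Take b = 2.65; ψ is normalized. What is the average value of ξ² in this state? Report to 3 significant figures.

The expectation value is the |ψ|²-weighted average of ξ^2: ∫ ξ^2|ψ|² dξ.
Using ∫₀^∞ ξⁿ e^(−αξ) dξ = n!/αⁿ⁺¹, the ratio of the moment integral to the normalization integral gives ⟨ξ²⟩ = 3·b^2.
With b = 2.65, ⟨ξ^2⟩ = 21.07.

⟨ξ^2⟩ ≈ 21.1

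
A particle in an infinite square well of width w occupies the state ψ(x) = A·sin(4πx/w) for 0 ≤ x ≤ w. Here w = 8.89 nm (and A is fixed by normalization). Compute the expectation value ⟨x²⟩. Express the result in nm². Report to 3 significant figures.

The expectation value is the |ψ|²-weighted average of x^2: ∫ x^2|ψ|² dx.
With ∫₀^w sin²(nπx/w) dx = w/2, since the A² factors cancel between numerator and denominator, ⟨x²⟩ = -w^2/(32·π^2) + w^2/3.
With w = 8.89, ⟨x^2⟩ = 26.09.

⟨x^2⟩ ≈ 26.1 nm^2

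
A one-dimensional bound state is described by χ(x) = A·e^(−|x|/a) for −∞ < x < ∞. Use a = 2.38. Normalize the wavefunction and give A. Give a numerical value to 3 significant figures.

We need A² ∫|f|² dx = 1, taking the integral from −∞ to ∞.
The integral (without the A² prefactor) comes out to a.
Hence A² = 1/[a].
With a = 2.38: A² = 0.4202 and A = 0.6482.

A ≈ 0.648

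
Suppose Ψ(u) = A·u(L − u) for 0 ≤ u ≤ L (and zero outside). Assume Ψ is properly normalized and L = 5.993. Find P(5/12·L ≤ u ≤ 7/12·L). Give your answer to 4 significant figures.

P ≈ 0.3068

P = ∫_{5/12·L}^{7/12·L} |Ψ(u)|² du.
Since A² = 1/(L^5/30), this is the region integral divided by the full normalization integral.
Substituting t = u/L, A² and the length scale cancel in the ratio: P = ∫_{5/12}^{7/12} t^2·(1 - t)^2 dt / ∫_{0}^{1} t^2·(1 - t)^2 dt.
Using ∫ t^2·(1 - t)^2 dt = t^3·(6·t^2 - 15·t + 10)/30, the numerator is ≈ 0.0102254 and the denominator is 1/30.
Evaluating gives P = 0.30676.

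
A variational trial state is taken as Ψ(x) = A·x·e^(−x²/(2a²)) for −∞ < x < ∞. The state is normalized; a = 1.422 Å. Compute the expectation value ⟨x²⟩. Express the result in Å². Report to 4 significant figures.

⟨x²⟩ = ∫ x^2 |Ψ|² dx over the full domain.
Using the Gaussian integral ∫_{−∞}^{∞} e^(−αx²) dx = √(π/α), evaluating both integrals, ⟨x²⟩ = 3·a^2/2.
With a = 1.422, ⟨x^2⟩ = 3.0331.

⟨x^2⟩ ≈ 3.033 Å^2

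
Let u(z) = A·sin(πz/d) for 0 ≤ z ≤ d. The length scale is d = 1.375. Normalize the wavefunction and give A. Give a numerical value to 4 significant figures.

Normalization requires ∫|u|² dz = 1, integrated from 0 to d.
Carrying out the integral gives A² · d/2.
Plugging in d = 1.375 yields A = 1.2060.

A ≈ 1.206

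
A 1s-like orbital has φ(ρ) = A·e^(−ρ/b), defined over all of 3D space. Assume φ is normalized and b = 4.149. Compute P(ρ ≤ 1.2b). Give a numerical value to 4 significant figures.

With dV = 4πρ²dρ, the probability is ∫|φ|² dV over ρ ≤ 1.2b.
The full normalization integral is A²·[π·b^3] = 1, fixing A².
In terms of u = ρ/b (A², 4π and the length scale all cancel between numerator and denominator), P = [∫_{0}^{1.2} u^2·e^(-2·u) du] / [∫_{0}^{∞} u^2·e^(-2·u) du].
An antiderivative of u^2·e^(-2·u) is -(2·u^2 + 2·u + 1)·e^(-2·u)/4; evaluating from 0 to 1.2 gives 1/4 - 157·e^(-12/5)/100, while the full integral is 1/4.
This evaluates to P = 0.43029.

P ≈ 0.4303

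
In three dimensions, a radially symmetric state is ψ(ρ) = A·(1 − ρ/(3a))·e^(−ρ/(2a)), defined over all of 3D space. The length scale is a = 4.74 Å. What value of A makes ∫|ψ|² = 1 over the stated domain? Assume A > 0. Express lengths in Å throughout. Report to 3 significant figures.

Normalization requires ∫|ψ|² 4πρ² dρ = 1, integrated from 0 to ∞.
(Spherical symmetry: dV = 4πρ² dρ.)
Using ∫₀^∞ ρⁿ e^(−αρ) dρ = n!/αⁿ⁺¹, ∫|ψ|² 4πρ² dρ = A²·(8·π·a^3/3).
Setting this equal to 1 gives A² = 1/(8·π·a^3/3).
Plugging in a = 4.74 yields A = 0.03348.

A ≈ 0.0335 Å^(-3/2)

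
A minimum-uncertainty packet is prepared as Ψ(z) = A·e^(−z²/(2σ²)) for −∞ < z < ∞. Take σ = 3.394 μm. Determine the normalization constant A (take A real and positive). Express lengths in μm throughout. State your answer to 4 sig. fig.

The normalization condition is ∫|Ψ|² dz = 1 from −∞ to ∞.
Using the Gaussian integral ∫_{−∞}^{∞} e^(−αz²) dz = √(π/α), with Ψ = A·e^(−z²/(2σ²)), the integral evaluates to A²·[√(π)·σ].
So A² = (√(π)·σ)^(−1).
With σ = 3.394: A² = 0.16623 and A = 0.40771.

A ≈ 0.4077 μm^(-1/2)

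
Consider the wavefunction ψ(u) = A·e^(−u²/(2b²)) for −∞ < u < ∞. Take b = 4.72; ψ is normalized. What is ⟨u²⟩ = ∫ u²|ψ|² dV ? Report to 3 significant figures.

By definition ⟨u²⟩ = ∫ u^2 |ψ(u)|² du.
Evaluating both integrals, ⟨u²⟩ = b^2/2.
With b = 4.72, ⟨u^2⟩ = 11.14.

⟨u^2⟩ ≈ 11.1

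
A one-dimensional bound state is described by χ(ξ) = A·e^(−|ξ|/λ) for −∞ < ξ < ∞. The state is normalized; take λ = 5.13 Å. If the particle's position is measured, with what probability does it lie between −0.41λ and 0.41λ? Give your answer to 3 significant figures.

P = ∫_{−0.41λ}^{0.41λ} |χ(ξ)|² dξ.
With A² fixed by ∫|χ|² = 1, i.e. A² = (λ)^(−1), substitute and integrate.
By symmetry take twice the ξ ≥ 0 contribution in numerator and denominator; the 2's cancel. Let u = ξ/λ; then A² and the length scale cancel, so P = ∫_{0}^{0.41} e^(-2·u) du ÷ ∫_{0}^{∞} e^(-2·u) du.
Using ∫ e^(-2·u) du = -e^(-2·u)/2, the numerator is 1/2 - e^(-41/50)/2 and the denominator is 1/2.
The result is P = 0.5596.

P ≈ 0.560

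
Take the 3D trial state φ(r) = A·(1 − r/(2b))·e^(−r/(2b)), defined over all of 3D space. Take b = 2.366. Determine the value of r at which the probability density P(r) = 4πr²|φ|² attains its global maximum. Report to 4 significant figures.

r ≈ 12.39

Differentiate P(r) = 4πr²|φ|² with respect to r and set to zero.
This gives r = b·(√(5) + 3).
With b = 2.366, the most probable radial distance is 12.389.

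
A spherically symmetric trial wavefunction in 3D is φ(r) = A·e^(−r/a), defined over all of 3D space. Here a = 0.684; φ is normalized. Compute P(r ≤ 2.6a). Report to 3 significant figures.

P ≈ 0.891

P = ∫ |φ|² 4πr² dr over r ≤ 2.6a.
The full normalization integral is A²·[π·a^3] = 1, fixing A².
In terms of u = r/a (A², 4π and the length scale all cancel between numerator and denominator), P = [∫_{0}^{2.6} u^2·e^(-2·u) du] / [∫_{0}^{∞} u^2·e^(-2·u) du].
With ∫ u^2·e^(-2·u) du = -(2·u^2 + 2·u + 1)·e^(-2·u)/4 + C, the region integral is 1/4 - 493·e^(-26/5)/100 and the full one is 1/4.
The region integral divided by the full integral gives P = 0.8912.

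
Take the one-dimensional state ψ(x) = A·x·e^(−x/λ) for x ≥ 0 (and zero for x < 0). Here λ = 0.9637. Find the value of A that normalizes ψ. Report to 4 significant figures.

We need A² ∫|f|² dx = 1, taking the integral from 0 to ∞.
Using ∫₀^∞ xⁿ e^(−αx) dx = n!/αⁿ⁺¹, the integral (without the A² prefactor) comes out to λ^3/4.
Setting this equal to 1 gives A² = 1/(λ^3/4).
Plugging in λ = 0.9637 yields A = 2.1141.

A ≈ 2.114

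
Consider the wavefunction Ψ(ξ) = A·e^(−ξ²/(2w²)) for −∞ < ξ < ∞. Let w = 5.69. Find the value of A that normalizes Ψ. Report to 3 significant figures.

A ≈ 0.315

Normalization requires ∫|Ψ|² dξ = 1, integrated from −∞ to ∞.
∫|Ψ|² dξ = A²·(√(π)·w).
Hence A² = 1/[√(π)·w].
Substituting w = 5.69 gives A² = 0.09915, so A = 0.3149.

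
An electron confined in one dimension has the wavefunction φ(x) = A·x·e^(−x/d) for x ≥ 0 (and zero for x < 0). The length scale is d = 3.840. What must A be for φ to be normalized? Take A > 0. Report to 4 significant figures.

A ≈ 0.2658

We need A² ∫|f|² dx = 1, taking the integral from 0 to ∞.
With φ = A·x·e^(−x/d), the integral evaluates to A²·[d^3/4].
With d = 3.840: A² = 0.070643 and A = 0.26579.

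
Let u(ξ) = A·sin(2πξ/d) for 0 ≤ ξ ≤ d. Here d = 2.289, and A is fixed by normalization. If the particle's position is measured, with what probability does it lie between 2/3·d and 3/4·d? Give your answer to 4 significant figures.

P ≈ 0.1522

The probability is P = ∫ |u|² dξ over [2/3·d, 3/4·d].
Since A² = 1/(d/2), this is the region integral divided by the full normalization integral.
In terms of t = ξ/d (A² and the length scale cancel between numerator and denominator), P = [∫_{2/3}^{3/4} sin(2·π·t)^2 dt] / [∫_{0}^{1} sin(2·π·t)^2 dt].
With ∫ sin(2·π·t)^2 dt = t/2 - sin(4·π·t)/(8·π) + C, the region integral is √(3)/(16·π) + 1/24 and the full one is 1/2.
The result is P = (√(3)/8 + π/12)/π.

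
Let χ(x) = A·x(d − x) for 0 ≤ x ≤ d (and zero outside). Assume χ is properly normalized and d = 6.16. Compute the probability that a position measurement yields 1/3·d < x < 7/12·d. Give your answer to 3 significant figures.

The probability is P = ∫ |χ|² dx over [1/3·d, 7/12·d].
Since A² = 1/(d^5/30), this is the region integral divided by the full normalization integral.
Substituting u = x/d, A² and the length scale cancel in the ratio: P = ∫_{1/3}^{7/12} u^2·(1 - u)^2 du / ∫_{0}^{1} u^2·(1 - u)^2 du.
An antiderivative of u^2·(1 - u)^2 is u^3·(6·u^2 - 15·u + 10)/30; evaluating from 1/3 to 7/12 gives ≈ 0.014783, while the full integral is 1/30.
The result is P = 0.4435.

P ≈ 0.444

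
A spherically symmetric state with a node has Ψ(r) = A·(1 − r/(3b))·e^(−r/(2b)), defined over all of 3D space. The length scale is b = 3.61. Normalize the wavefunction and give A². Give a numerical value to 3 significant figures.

A^2 ≈ 0.00254

Normalization requires ∫|Ψ|² 4πr² dr = 1, integrated from 0 to ∞.
In 3D with spherical symmetry the volume element is 4πr² dr.
Recall ∫₀^∞ r^m e^(−r/β) dr = m!·β^(m+1), the integral (without the A² prefactor) comes out to 8·π·b^3/3.
So A² = (8·π·b^3/3)^(−1).
Plugging in b = 3.61 yields A = 0.05037.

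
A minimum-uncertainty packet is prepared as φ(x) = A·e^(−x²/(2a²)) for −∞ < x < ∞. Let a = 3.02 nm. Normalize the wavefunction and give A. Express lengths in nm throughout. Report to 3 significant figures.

The normalization condition is ∫|φ|² dx = 1 from −∞ to ∞.
Differentiating ∫e^(−αx²) dx = √(π/α) under α to get the higher moments, with φ = A·e^(−x²/(2a²)), the integral evaluates to A²·[√(π)·a].
Plugging in a = 3.02 yields A = 0.4322.

A ≈ 0.432 nm^(-1/2)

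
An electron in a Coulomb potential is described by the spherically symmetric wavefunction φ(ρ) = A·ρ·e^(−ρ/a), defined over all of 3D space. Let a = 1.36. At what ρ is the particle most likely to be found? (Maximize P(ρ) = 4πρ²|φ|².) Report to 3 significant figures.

The maximum of P(ρ) = 4πρ²|φ|² occurs where its derivative vanishes.
Solving yields ρ = 2·a.
With a = 1.36, the most probable radial distance is 2.720.

ρ ≈ 2.72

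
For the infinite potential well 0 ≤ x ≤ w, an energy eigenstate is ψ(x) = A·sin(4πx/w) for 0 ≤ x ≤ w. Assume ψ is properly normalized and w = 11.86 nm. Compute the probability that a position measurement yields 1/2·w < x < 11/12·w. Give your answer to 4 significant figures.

The probability is P = ∫ |ψ|² dx over [1/2·w, 11/12·w].
Since A² = 1/(w/2), this is the region integral divided by the full normalization integral.
In terms of u = x/w (A² and the length scale cancel between numerator and denominator), P = [∫_{1/2}^{11/12} sin(4·π·u)^2 du] / [∫_{0}^{1} sin(4·π·u)^2 du].
With ∫ sin(4·π·u)^2 du = u/2 - sin(4·π·u)·cos(4·π·u)/(8·π) + C, the region integral is √(3)/(32·π) + 5/24 and the full one is 1/2.
This works out to P = √(3)/(16·π) + 5/12.

P ≈ 0.4511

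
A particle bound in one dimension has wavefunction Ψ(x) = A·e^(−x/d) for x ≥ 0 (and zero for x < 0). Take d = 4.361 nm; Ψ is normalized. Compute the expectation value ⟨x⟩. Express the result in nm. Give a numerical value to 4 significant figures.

⟨x⟩ = ∫ x |Ψ|² dx over the full domain.
Evaluating both integrals, ⟨x⟩ = d/2.
Putting d = 4.361 gives 2.1805.

⟨x⟩ ≈ 2.181 nm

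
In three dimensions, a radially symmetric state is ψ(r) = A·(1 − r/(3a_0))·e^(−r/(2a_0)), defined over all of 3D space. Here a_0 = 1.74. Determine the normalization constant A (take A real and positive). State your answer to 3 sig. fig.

A ≈ 0.151

The normalization condition is ∫|ψ|² 4πr² dr = 1 from 0 to ∞.
Recall ∫₀^∞ r^m e^(−r/β) dr = m!·β^(m+1), ∫|ψ|² 4πr² dr = A²·(8·π·a_0^3/3).
With a_0 = 1.74: A² = 0.02266 and A = 0.1505.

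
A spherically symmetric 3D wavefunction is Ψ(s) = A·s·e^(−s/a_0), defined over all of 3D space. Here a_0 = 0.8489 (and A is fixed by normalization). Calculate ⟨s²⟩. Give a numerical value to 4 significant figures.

⟨s^2⟩ ≈ 5.405

By definition ⟨s²⟩ = ∫ s^2 |Ψ(s)|² 4πs² ds.
Since the A² factors cancel between numerator and denominator, ⟨s²⟩ = 15·a_0^2/2.
With a_0 = 0.8489, ⟨s^2⟩ = 5.4047.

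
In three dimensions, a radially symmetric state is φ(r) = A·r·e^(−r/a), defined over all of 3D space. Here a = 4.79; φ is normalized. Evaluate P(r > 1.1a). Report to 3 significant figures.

With dV = 4πr²dr, the probability is ∫|φ|² dV over r > 1.1a.
A² is fixed by ∫₀^∞ 4πr²|φ|² dr = 1, i.e. A² = (3·π·a^5)^(−1).
In terms of u = r/a (A², 4π and the length scale all cancel between numerator and denominator), P = [∫_{1.1}^{∞} u^4·e^(-2·u) du] / [∫_{0}^{∞} u^4·e^(-2·u) du].
An antiderivative of u^4·e^(-2·u) is -(u^4/2 + u^3 + 3·u^2/2 + 3·u/2 + 3/4)·e^(-2·u); evaluating from 1.1 to ∞ gives ≈ 0.69563, while the full integral is 3/4.
The region integral divided by the full integral gives P = 0.9275.

P ≈ 0.928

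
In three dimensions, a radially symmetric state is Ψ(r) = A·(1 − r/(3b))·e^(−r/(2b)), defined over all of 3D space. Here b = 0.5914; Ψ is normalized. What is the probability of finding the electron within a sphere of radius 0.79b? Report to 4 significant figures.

P ≈ 0.09112

P = ∫ |Ψ|² 4πr² dr over r ≤ 0.79b.
Normalization gives A² = 1/(8·π·b^3/3).
Let u = r/b; then A², 4π and the length scale all cancel, so P = ∫_{0}^{0.79} u^2·(1 - u/3)^2·e^(-u) du ÷ ∫_{0}^{∞} u^2·(1 - u/3)^2·e^(-u) du.
An antiderivative of u^2·(1 - u/3)^2·e^(-u) is (-u^4 + 2·u^3 - 3·u^2 - 6·u - 6)·e^(-u)/9; evaluating from 0 to 0.79 gives ≈ 0.0607474, while the full integral is 2/3.
This evaluates to P = 0.091121.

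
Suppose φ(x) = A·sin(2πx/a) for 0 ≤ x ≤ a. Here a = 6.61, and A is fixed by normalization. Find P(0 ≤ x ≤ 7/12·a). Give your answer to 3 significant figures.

P ≈ 0.514

The probability is P = ∫ |φ|² dx over [0, 7/12·a].
The normalization integral ∫|φ|²dx over the whole domain equals a/2·A², and A² cancels in the ratio.
Let u = x/a; then A² and the length scale cancel, so P = ∫_{0}^{7/12} sin(2·π·u)^2 du ÷ ∫_{0}^{1} sin(2·π·u)^2 du.
Using ∫ sin(2·π·u)^2 du = u/2 - sin(4·π·u)/(8·π), the numerator is -√(3)/(16·π) + 7/24 and the denominator is 1/2.
This works out to P = -√(3)/(8·π) + 7/12.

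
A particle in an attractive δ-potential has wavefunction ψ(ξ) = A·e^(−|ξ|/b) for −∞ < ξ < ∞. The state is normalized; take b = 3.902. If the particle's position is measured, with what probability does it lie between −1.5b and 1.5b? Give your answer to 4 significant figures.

The probability is P = ∫ |ψ|² dξ over [−1.5b, 1.5b].
Since A² = 1/(b), this is the region integral divided by the full normalization integral.
By symmetry take twice the ξ ≥ 0 contribution in numerator and denominator; the 2's cancel. In terms of u = ξ/b (A² and the length scale cancel between numerator and denominator), P = [∫_{0}^{1.5} e^(-2·u) du] / [∫_{0}^{∞} e^(-2·u) du].
Using ∫ e^(-2·u) du = -e^(-2·u)/2, the numerator is 1/2 - e^(-3)/2 and the denominator is 1/2.
The result is P = 0.95021.

P ≈ 0.9502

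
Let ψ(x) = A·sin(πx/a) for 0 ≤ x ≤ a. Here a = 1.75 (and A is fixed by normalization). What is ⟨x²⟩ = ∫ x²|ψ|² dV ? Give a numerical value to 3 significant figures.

By definition ⟨x²⟩ = ∫ x^2 |ψ(x)|² dx.
With ∫₀^a sin²(nπx/a) dx = a/2, since the A² factors cancel between numerator and denominator, ⟨x²⟩ = -a^2/(2·π^2) + a^2/3.
Putting a = 1.75 gives 0.8657.

⟨x^2⟩ ≈ 0.866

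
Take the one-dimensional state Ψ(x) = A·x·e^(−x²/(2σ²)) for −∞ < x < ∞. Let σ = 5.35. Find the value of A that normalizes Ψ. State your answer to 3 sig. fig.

Normalization requires ∫|Ψ|² dx = 1, integrated from −∞ to ∞.
The integral (without the A² prefactor) comes out to √(π)·σ^3/2.
Setting this equal to 1 gives A² = 1/(√(π)·σ^3/2).
With σ = 5.35: A² = 0.007369 and A = 0.08584.

A ≈ 0.0858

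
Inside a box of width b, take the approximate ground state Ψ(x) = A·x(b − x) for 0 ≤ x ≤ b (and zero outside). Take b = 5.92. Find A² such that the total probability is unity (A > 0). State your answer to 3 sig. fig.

We need A² ∫|f|² dx = 1, taking the integral from 0 to b.
Carrying out the integral gives A² · b^5/30.
Plugging in b = 5.92 yields A = 0.06423.

A^2 ≈ 0.00413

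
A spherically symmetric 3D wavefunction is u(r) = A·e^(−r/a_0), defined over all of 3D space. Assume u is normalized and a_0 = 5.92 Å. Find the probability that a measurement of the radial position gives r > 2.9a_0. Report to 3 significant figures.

With dV = 4πr²dr, the probability is ∫|u|² dV over r > 2.9a_0.
A² is fixed by ∫₀^∞ 4πr²|u|² dr = 1, i.e. A² = (π·a_0^3)^(−1).
Substituting t = r/a_0, A², 4π and the length scale all cancel in the ratio: P = ∫_{2.9}^{∞} t^2·e^(-2·t) dt / ∫_{0}^{∞} t^2·e^(-2·t) dt.
An antiderivative of t^2·e^(-2·t) is -(2·t^2 + 2·t + 1)·e^(-2·t)/4; evaluating from 2.9 to ∞ gives 1181·e^(-29/5)/200, while the full integral is 1/4.
The region integral divided by the full integral gives P = 0.07151.

P ≈ 0.0715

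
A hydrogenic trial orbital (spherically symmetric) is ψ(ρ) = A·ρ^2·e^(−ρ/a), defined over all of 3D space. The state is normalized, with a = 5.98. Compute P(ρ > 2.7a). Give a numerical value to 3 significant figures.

P ≈ 0.702

P = ∫ |ψ|² 4πρ² dρ over ρ > 2.7a.
A² is fixed by ∫₀^∞ 4πρ²|ψ|² dρ = 1, i.e. A² = (45·π·a^7/2)^(−1).
In terms of u = ρ/a (A², 4π and the length scale all cancel between numerator and denominator), P = [∫_{2.7}^{∞} u^6·e^(-2·u) du] / [∫_{0}^{∞} u^6·e^(-2·u) du].
An antiderivative of u^6·e^(-2·u) is -(4·u^6 + 12·u^5 + 30·u^4 + 60·u^3 + 90·u^2 + 90·u + 45)·e^(-2·u)/8; evaluating from 2.7 to ∞ gives ≈ 3.9469, while the full integral is 45/8.
The region integral divided by the full integral gives P = 0.7017.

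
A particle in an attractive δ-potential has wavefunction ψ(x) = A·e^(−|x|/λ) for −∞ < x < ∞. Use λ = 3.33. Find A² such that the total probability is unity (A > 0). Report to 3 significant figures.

A^2 ≈ 0.300

The normalization condition is ∫|ψ|² dx = 1 from −∞ to ∞.
With ψ = A·e^(−|x|/λ), the integral evaluates to A²·[λ].
So A² = (λ)^(−1).
Substituting λ = 3.33 gives A² = 0.3003, so A = 0.5480.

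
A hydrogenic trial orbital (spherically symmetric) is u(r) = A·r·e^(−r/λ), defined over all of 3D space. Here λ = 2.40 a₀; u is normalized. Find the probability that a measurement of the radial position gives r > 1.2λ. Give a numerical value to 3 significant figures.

P ≈ 0.904

Integrate the radial probability density 4πr²|u|² over r > 1.2λ.
A² is fixed by ∫₀^∞ 4πr²|u|² dr = 1, i.e. A² = (3·π·λ^5)^(−1).
Let t = r/λ; then A², 4π and the length scale all cancel, so P = ∫_{1.2}^{∞} t^4·e^(-2·t) dt ÷ ∫_{0}^{∞} t^4·e^(-2·t) dt.
Using ∫ t^4·e^(-2·t) dt = -(t^4/2 + t^3 + 3·t^2/2 + 3·t/2 + 3/4)·e^(-2·t), the numerator is ≈ 0.67810 and the denominator is 3/4.
This evaluates to P = 0.9041.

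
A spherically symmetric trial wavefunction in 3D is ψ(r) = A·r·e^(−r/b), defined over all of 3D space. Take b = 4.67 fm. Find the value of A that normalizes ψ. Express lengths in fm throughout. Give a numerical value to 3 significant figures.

Require ∫ |ψ|² 4πr² dr = 1 over the whole domain.
The angular integral contributes 4π, leaving ∫₀^∞ r²|ψ|² dr.
Carrying out the integral gives A² · 3·π·b^5.
Hence A² = 1/[3·π·b^5].
Plugging in b = 4.67 yields A = 0.006911.

A ≈ 0.00691 fm^(-5/2)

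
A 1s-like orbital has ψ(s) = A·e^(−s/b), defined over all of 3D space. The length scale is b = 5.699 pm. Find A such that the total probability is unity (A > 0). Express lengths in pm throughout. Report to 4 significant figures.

A ≈ 0.04147 pm^(-3/2)

Require ∫ |ψ|² 4πs² ds = 1 over the whole domain.
(Spherical symmetry: dV = 4πs² ds.)
Recall ∫₀^∞ s^m e^(−s/β) ds = m!·β^(m+1), the integral (without the A² prefactor) comes out to π·b^3.
Substituting b = 5.699 gives A² = 0.0017197, so A = 0.041469.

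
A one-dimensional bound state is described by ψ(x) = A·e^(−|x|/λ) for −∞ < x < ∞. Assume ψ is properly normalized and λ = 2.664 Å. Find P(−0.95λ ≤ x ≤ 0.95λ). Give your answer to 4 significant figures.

P ≈ 0.8504

The probability is P = ∫ |ψ|² dx over [−0.95λ, 0.95λ].
Since A² = 1/(λ), this is the region integral divided by the full normalization integral.
By symmetry take twice the x ≥ 0 contribution in numerator and denominator; the 2's cancel. Substituting u = x/λ, A² and the length scale cancel in the ratio: P = ∫_{0}^{0.95} e^(-2·u) du / ∫_{0}^{∞} e^(-2·u) du.
With ∫ e^(-2·u) du = -e^(-2·u)/2 + C, the region integral is 1/2 - e^(-19/10)/2 and the full one is 1/2.
The result is P = 0.85043.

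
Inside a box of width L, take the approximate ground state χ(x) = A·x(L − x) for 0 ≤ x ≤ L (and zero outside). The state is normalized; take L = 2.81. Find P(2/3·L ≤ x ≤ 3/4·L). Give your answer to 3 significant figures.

The probability is P = ∫ |χ|² dx over [2/3·L, 3/4·L].
With A² fixed by ∫|χ|² = 1, i.e. A² = (L^5/30)^(−1), substitute and integrate.
In terms of u = x/L (A² and the length scale cancel between numerator and denominator), P = [∫_{2/3}^{3/4} u^2·(1 - u)^2 du] / [∫_{0}^{1} u^2·(1 - u)^2 du].
With ∫ u^2·(1 - u)^2 du = u^3·(6·u^2 - 15·u + 10)/30 + C, the region integral is ≈ 0.0035454 and the full one is 1/30.
The result is P = 0.1064.

P ≈ 0.106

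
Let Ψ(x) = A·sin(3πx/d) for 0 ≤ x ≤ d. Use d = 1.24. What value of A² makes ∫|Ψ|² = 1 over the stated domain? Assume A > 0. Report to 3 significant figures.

A^2 ≈ 1.61

Normalization requires ∫|Ψ|² dx = 1, integrated from 0 to d.
With Ψ = A·sin(3πx/d), the integral evaluates to A²·[d/2].
So A² = (d/2)^(−1).
Substituting d = 1.24 gives A² = 1.613, so A = 1.270.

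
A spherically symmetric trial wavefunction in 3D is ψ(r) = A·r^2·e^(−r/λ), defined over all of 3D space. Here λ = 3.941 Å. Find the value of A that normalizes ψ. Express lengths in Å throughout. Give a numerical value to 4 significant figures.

Require ∫ |ψ|² 4πr² dr = 1 over the whole domain.
In 3D with spherical symmetry the volume element is 4πr² dr.
Recall ∫₀^∞ r^m e^(−r/β) dr = m!·β^(m+1), ∫|ψ|² 4πr² dr = A²·(45·π·λ^7/2).
Setting this equal to 1 gives A² = 1/(45·π·λ^7/2).
With λ = 3.941: A² = 9.5813E-7 and A = 0.00097884.

A ≈ 0.0009788 Å^(-7/2)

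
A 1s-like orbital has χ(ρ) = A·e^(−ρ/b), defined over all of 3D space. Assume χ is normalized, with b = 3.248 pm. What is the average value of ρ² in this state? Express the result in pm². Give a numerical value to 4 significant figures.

⟨ρ^2⟩ ≈ 31.65 pm^2

By definition ⟨ρ²⟩ = ∫ ρ^2 |χ(ρ)|² 4πρ² dρ.
Evaluating both integrals, ⟨ρ²⟩ = 3·b^2.
With b = 3.248, ⟨ρ^2⟩ = 31.649.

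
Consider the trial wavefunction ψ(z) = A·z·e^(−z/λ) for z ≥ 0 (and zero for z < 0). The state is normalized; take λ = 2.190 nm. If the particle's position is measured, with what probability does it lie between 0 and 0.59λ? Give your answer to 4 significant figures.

|ψ|² is the probability density, so P = ∫_{0}^{0.59λ} |ψ|² dz.
With A² fixed by ∫|ψ|² = 1, i.e. A² = (λ^3/4)^(−1), substitute and integrate.
Substituting u = z/λ, A² and the length scale cancel in the ratio: P = ∫_{0}^{0.59} u^2·e^(-2·u) du / ∫_{0}^{∞} u^2·e^(-2·u) du.
With ∫ u^2·e^(-2·u) du = -(2·u^2 + 2·u + 1)·e^(-2·u)/4 + C, the region integral is ≈ 0.0290512 and the full one is 1/4.
This works out to P = 0.11620.

P ≈ 0.1162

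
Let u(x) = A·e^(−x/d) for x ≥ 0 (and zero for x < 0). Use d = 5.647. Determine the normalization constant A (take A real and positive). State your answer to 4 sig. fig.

We need A² ∫|f|² dx = 1, taking the integral from 0 to ∞.
Recall ∫₀^∞ x^m e^(−x/β) dx = m!·β^(m+1), the integral (without the A² prefactor) comes out to d/2.
Hence A² = 1/[d/2].
With d = 5.647: A² = 0.35417 and A = 0.59512.

A ≈ 0.5951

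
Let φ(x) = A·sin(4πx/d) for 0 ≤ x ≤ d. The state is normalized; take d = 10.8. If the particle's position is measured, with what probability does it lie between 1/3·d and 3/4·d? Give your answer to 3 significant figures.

P ≈ 0.451

P = ∫_{1/3·d}^{3/4·d} |φ(x)|² dx.
Since A² = 1/(d/2), this is the region integral divided by the full normalization integral.
Let u = x/d; then A² and the length scale cancel, so P = ∫_{1/3}^{3/4} sin(4·π·u)^2 du ÷ ∫_{0}^{1} sin(4·π·u)^2 du.
With ∫ sin(4·π·u)^2 du = u/2 - sin(4·π·u)·cos(4·π·u)/(8·π) + C, the region integral is √(3)/(32·π) + 5/24 and the full one is 1/2.
The result is P = √(3)/(16·π) + 5/12.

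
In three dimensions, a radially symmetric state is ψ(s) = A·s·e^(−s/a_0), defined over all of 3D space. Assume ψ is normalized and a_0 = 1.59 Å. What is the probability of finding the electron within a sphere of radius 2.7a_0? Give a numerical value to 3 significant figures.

P = ∫ |ψ|² 4πs² ds over s ≤ 2.7a_0.
The full normalization integral is A²·[3·π·a_0^5] = 1, fixing A².
Let u = s/a_0; then A², 4π and the length scale all cancel, so P = ∫_{0}^{2.7} u^4·e^(-2·u) du ÷ ∫_{0}^{∞} u^4·e^(-2·u) du.
With ∫ u^4·e^(-2·u) du = -(u^4/2 + u^3 + 3·u^2/2 + 3·u/2 + 3/4)·e^(-2·u) + C, the region integral is ≈ 0.47002 and the full one is 3/4.
The region integral divided by the full integral gives P = 0.6267.

P ≈ 0.627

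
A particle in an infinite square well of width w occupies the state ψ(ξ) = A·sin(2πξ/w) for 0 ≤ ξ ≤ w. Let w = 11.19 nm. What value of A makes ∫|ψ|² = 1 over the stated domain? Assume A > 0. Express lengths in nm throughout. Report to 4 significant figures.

The normalization condition is ∫|ψ|² dξ = 1 from 0 to w.
∫|ψ|² dξ = A²·(w/2).
Setting this equal to 1 gives A² = 1/(w/2).
Substituting w = 11.19 gives A² = 0.17873, so A = 0.42277.

A ≈ 0.4228 nm^(-1/2)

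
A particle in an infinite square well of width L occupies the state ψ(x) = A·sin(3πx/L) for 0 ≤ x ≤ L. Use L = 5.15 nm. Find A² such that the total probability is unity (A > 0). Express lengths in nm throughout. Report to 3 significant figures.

We need A² ∫|f|² dx = 1, taking the integral from 0 to L.
Carrying out the integral gives A² · L/2.
Plugging in L = 5.15 yields A = 0.6232.

A^2 ≈ 0.388 nm^(-1)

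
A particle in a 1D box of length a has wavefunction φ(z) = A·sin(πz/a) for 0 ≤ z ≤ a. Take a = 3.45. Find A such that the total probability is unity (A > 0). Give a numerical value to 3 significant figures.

A ≈ 0.761

We need A² ∫|f|² dz = 1, taking the integral from 0 to a.
With ∫₀^a sin²(nπz/a) dz = a/2, with φ = A·sin(πz/a), the integral evaluates to A²·[a/2].
Hence A² = 1/[a/2].
With a = 3.45: A² = 0.5797 and A = 0.7614.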